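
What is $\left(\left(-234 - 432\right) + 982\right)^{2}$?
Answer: $99856$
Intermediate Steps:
$\left(\left(-234 - 432\right) + 982\right)^{2} = \left(-666 + 982\right)^{2} = 316^{2} = 99856$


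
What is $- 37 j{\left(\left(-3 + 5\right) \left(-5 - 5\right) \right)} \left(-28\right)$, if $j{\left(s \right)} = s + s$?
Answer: $-41440$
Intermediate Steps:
$j{\left(s \right)} = 2 s$
$- 37 j{\left(\left(-3 + 5\right) \left(-5 - 5\right) \right)} \left(-28\right) = - 37 \cdot 2 \left(-3 + 5\right) \left(-5 - 5\right) \left(-28\right) = - 37 \cdot 2 \cdot 2 \left(-10\right) \left(-28\right) = - 37 \cdot 2 \left(-20\right) \left(-28\right) = \left(-37\right) \left(-40\right) \left(-28\right) = 1480 \left(-28\right) = -41440$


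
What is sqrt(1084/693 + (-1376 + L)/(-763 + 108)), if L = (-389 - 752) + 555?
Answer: sqrt(104384613410)/151305 ≈ 2.1353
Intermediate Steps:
L = -586 (L = -1141 + 555 = -586)
sqrt(1084/693 + (-1376 + L)/(-763 + 108)) = sqrt(1084/693 + (-1376 - 586)/(-763 + 108)) = sqrt(1084*(1/693) - 1962/(-655)) = sqrt(1084/693 - 1962*(-1/655)) = sqrt(1084/693 + 1962/655) = sqrt(2069686/453915) = sqrt(104384613410)/151305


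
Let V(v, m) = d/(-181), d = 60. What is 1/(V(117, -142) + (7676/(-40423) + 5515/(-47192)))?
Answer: -345283241096/220375866257 ≈ -1.5668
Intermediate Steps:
V(v, m) = -60/181 (V(v, m) = 60/(-181) = 60*(-1/181) = -60/181)
1/(V(117, -142) + (7676/(-40423) + 5515/(-47192))) = 1/(-60/181 + (7676/(-40423) + 5515/(-47192))) = 1/(-60/181 + (7676*(-1/40423) + 5515*(-1/47192))) = 1/(-60/181 + (-7676/40423 - 5515/47192)) = 1/(-60/181 - 585178637/1907642216) = 1/(-220375866257/345283241096) = -345283241096/220375866257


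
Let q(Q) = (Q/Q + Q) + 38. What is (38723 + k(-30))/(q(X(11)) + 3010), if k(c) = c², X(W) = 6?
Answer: 39623/3055 ≈ 12.970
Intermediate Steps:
q(Q) = 39 + Q (q(Q) = (1 + Q) + 38 = 39 + Q)
(38723 + k(-30))/(q(X(11)) + 3010) = (38723 + (-30)²)/((39 + 6) + 3010) = (38723 + 900)/(45 + 3010) = 39623/3055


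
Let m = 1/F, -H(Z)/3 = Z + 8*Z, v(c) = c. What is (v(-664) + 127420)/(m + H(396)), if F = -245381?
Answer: -31103514036/2623613653 ≈ -11.855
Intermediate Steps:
H(Z) = -27*Z (H(Z) = -3*(Z + 8*Z) = -27*Z)
m = -1/245381 (m = 1/(-245381) = -1/245381 ≈ -4.0753e-6)
(v(-664) + 127420)/(m + H(396)) = (-664 + 127420)/(-1/245381 - 27*396) = 126756/(-1/245381 - 10692) = 126756/(-2623613653/245381) = 126756*(-245381/2623613653) = -31103514036/2623613653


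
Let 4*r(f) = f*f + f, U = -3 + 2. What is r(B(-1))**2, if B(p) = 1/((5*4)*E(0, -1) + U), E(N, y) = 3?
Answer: 225/12117361 ≈ 1.8568e-5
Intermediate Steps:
U = -1
B(p) = 1/59 (B(p) = 1/((5*4)*3 - 1) = 1/(20*3 - 1) = 1/(60 - 1) = 1/59)
r(f) = f/4 + f**2/4 (r(f) = (f*f + f)/4 = (f**2 + f)/4 = (f + f**2)/4 = f/4 + f**2/4)
r(B(-1))**2 = ((1/4)*(1/59)*(1 + 1/59))**2 = ((1/4)*(1/59)*(60/59))**2 = (15/3481)**2 = 225/12117361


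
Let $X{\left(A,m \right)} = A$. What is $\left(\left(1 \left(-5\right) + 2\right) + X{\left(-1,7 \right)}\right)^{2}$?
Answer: $16$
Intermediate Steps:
$\left(\left(1 \left(-5\right) + 2\right) + X{\left(-1,7 \right)}\right)^{2} = \left(\left(1 \left(-5\right) + 2\right) - 1\right)^{2} = \left(\left(-5 + 2\right) - 1\right)^{2} = \left(-3 - 1\right)^{2} = \left(-4\right)^{2} = 16$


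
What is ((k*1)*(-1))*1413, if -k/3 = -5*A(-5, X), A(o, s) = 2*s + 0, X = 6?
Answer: -254340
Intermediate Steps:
A(o, s) = 2*s
k = 180 (k = -(-15)*2*6 = -(-15)*12 = -3*(-60) = 180)
((k*1)*(-1))*1413 = ((180*1)*(-1))*1413 = (180*(-1))*1413 = -180*1413 = -254340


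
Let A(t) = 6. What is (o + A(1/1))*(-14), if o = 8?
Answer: -196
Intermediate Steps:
(o + A(1/1))*(-14) = (8 + 6)*(-14) = 14*(-14) = -196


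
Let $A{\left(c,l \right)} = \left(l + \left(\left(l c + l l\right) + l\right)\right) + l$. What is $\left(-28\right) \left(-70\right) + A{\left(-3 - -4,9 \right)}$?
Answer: $2077$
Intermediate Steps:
$A{\left(c,l \right)} = l^{2} + 3 l + c l$ ($A{\left(c,l \right)} = \left(l + \left(\left(c l + l^{2}\right) + l\right)\right) + l = \left(l + \left(\left(l^{2} + c l\right) + l\right)\right) + l = \left(l + \left(l + l^{2} + c l\right)\right) + l = \left(l^{2} + 2 l + c l\right) + l = l^{2} + 3 l + c l$)
$\left(-28\right) \left(-70\right) + A{\left(-3 - -4,9 \right)} = \left(-28\right) \left(-70\right) + 9 \left(3 - -1 + 9\right) = 1960 + 9 \left(3 + \left(-3 + 4\right) + 9\right) = 1960 + 9 \left(3 + 1 + 9\right) = 1960 + 9 \cdot 13 = 1960 + 117 = 2077$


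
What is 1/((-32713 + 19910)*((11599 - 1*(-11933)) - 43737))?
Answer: 1/258684615 ≈ 3.8657e-9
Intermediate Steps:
1/((-32713 + 19910)*((11599 - 1*(-11933)) - 43737)) = 1/(-12803*((11599 + 11933) - 43737)) = 1/(-12803*(23532 - 43737)) = 1/(-12803*(-20205)) = 1/258684615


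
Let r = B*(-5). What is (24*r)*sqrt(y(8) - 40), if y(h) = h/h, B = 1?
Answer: -120*I*sqrt(39) ≈ -749.4*I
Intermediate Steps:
y(h) = 1
r = -5 (r = 1*(-5) = -5)
(24*r)*sqrt(y(8) - 40) = (24*(-5))*sqrt(1 - 40) = -120*I*sqrt(39)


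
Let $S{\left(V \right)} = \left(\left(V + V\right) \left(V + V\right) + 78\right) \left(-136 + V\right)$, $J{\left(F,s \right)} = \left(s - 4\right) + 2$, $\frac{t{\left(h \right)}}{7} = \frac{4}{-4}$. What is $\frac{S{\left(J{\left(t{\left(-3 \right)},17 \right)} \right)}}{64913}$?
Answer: $- \frac{118338}{64913} \approx -1.823$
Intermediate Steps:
$t{\left(h \right)} = -7$ ($t{\left(h \right)} = 7 \frac{4}{-4} = 7 \cdot 4 \left(- \frac{1}{4}\right) = 7 \left(-1\right) = -7$)
$J{\left(F,s \right)} = -2 + s$ ($J{\left(F,s \right)} = \left(-4 + s\right) + 2 = -2 + s$)
$S{\left(V \right)} = \left(-136 + V\right) \left(78 + 4 V^{2}\right)$ ($S{\left(V \right)} = \left(2 V 2 V + 78\right) \left(-136 + V\right) = \left(4 V^{2} + 78\right) \left(-136 + V\right) = \left(78 + 4 V^{2}\right) \left(-136 + V\right) = \left(-136 + V\right) \left(78 + 4 V^{2}\right)$)
$\frac{S{\left(J{\left(t{\left(-3 \right)},17 \right)} \right)}}{64913} = \frac{-10608 - 544 \left(-2 + 17\right)^{2} + 4 \left(-2 + 17\right)^{3} + 78 \left(-2 + 17\right)}{64913} = \left(-10608 - 544 \cdot 15^{2} + 4 \cdot 15^{3} + 78 \cdot 15\right) \frac{1}{64913} = \left(-10608 - 122400 + 4 \cdot 3375 + 1170\right) \frac{1}{64913} = \left(-10608 - 122400 + 13500 + 1170\right) \frac{1}{64913} = \left(-118338\right) \frac{1}{64913} = - \frac{118338}{64913}$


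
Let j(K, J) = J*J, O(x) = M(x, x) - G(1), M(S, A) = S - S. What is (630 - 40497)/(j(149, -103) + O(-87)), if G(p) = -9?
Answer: -39867/10618 ≈ -3.7547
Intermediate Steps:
M(S, A) = 0
O(x) = 9 (O(x) = 0 - 1*(-9) = 0 + 9 = 9)
j(K, J) = J²
(630 - 40497)/(j(149, -103) + O(-87)) = (630 - 40497)/((-103)² + 9) = -39867/(10609 + 9) = -39867/10618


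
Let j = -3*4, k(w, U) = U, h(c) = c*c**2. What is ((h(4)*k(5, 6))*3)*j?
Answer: -13824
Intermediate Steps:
h(c) = c**3
j = -12
((h(4)*k(5, 6))*3)*j = ((4**3*6)*3)*(-12) = ((64*6)*3)*(-12) = (384*3)*(-12) = 1152*(-12) = -13824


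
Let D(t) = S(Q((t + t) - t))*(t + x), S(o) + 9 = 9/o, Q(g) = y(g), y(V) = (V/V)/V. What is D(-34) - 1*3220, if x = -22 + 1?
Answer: 14105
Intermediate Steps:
x = -21
y(V) = 1/V
Q(g) = 1/g
S(o) = -9 + 9/o
D(t) = (-21 + t)*(-9 + 9*t) (D(t) = (-9 + 9/(1/((t + t) - t)))*(t - 21) = (-9 + 9/(1/(2*t - t)))*(-21 + t) = (-9 + 9/(1/t))*(-21 + t) = (-9 + 9*t)*(-21 + t) = (-21 + t)*(-9 + 9*t))
D(-34) - 1*3220 = 9*(-1 - 34)*(-21 - 34) - 1*3220 = 9*(-35)*(-55) - 3220 = 17325 - 3220 = 14105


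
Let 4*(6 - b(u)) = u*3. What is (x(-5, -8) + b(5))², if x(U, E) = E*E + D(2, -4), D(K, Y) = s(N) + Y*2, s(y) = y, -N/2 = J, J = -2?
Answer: 62001/16 ≈ 3875.1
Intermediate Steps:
N = 4 (N = -2*(-2) = 4)
D(K, Y) = 4 + 2*Y (D(K, Y) = 4 + Y*2 = 4 + 2*Y)
b(u) = 6 - 3*u/4 (b(u) = 6 - u*3/4 = 6 - 3*u/4)
x(U, E) = -4 + E² (x(U, E) = E*E + (4 + 2*(-4)) = E² + (4 - 8) = E² - 4 = -4 + E²)
(x(-5, -8) + b(5))² = ((-4 + (-8)²) + (6 - ¾*5))² = ((-4 + 64) + (6 - 15/4))² = (60 + 9/4)² = (249/4)² = 62001/16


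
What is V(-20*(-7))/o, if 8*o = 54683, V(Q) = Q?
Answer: 1120/54683 ≈ 0.020482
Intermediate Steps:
o = 54683/8 (o = (⅛)*54683 = 54683/8 ≈ 6835.4)
V(-20*(-7))/o = (-20*(-7))/(54683/8) = 140*(8/54683) = 1120/54683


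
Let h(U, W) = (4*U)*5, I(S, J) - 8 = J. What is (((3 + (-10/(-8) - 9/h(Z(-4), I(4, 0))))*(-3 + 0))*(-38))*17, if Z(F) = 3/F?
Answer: 93993/10 ≈ 9399.3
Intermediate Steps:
I(S, J) = 8 + J
h(U, W) = 20*U
(((3 + (-10/(-8) - 9/h(Z(-4), I(4, 0))))*(-3 + 0))*(-38))*17 = (((3 + (-10/(-8) - 9/(20*(3/(-4)))))*(-3 + 0))*(-38))*17 = (((3 + (-10*(-1/8) - 9/(20*(3*(-1/4)))))*(-3))*(-38))*17 = (((3 + (5/4 - 9/(20*(-3/4))))*(-3))*(-38))*17 = (((3 + (5/4 - 9/(-15)))*(-3))*(-38))*17 = (((3 + (5/4 - 9*(-1/15)))*(-3))*(-38))*17 = (((3 + (5/4 + 3/5))*(-3))*(-38))*17 = (((3 + 37/20)*(-3))*(-38))*17 = (((97/20)*(-3))*(-38))*17 = -291/20*(-38)*17 = (5529/10)*17 = 93993/10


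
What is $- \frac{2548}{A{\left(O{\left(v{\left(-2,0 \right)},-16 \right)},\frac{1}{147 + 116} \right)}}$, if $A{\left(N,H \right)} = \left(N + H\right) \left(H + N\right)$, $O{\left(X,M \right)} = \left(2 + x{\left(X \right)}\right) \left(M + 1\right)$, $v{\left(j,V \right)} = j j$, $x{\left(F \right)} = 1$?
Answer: $- \frac{44060653}{35010889} \approx -1.2585$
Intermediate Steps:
$v{\left(j,V \right)} = j^{2}$
$O{\left(X,M \right)} = 3 + 3 M$ ($O{\left(X,M \right)} = \left(2 + 1\right) \left(M + 1\right) = 3 \left(1 + M\right) = 3 + 3 M$)
$A{\left(N,H \right)} = \left(H + N\right)^{2}$ ($A{\left(N,H \right)} = \left(H + N\right) \left(H + N\right) = \left(H + N\right)^{2}$)
$- \frac{2548}{A{\left(O{\left(v{\left(-2,0 \right)},-16 \right)},\frac{1}{147 + 116} \right)}} = - \frac{2548}{\left(\frac{1}{147 + 116} + \left(3 + 3 \left(-16\right)\right)\right)^{2}} = - \frac{2548}{\left(\frac{1}{263} + \left(3 - 48\right)\right)^{2}} = - \frac{2548}{\left(\frac{1}{263} - 45\right)^{2}} = - \frac{2548}{\left(- \frac{11834}{263}\right)^{2}} = - \frac{2548}{\frac{140043556}{69169}} = \left(-2548\right) \frac{69169}{140043556} = - \frac{44060653}{35010889}$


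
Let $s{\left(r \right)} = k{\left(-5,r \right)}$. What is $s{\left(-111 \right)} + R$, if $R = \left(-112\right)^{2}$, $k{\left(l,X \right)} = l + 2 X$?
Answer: $12317$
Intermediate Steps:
$s{\left(r \right)} = -5 + 2 r$
$R = 12544$
$s{\left(-111 \right)} + R = \left(-5 + 2 \left(-111\right)\right) + 12544 = \left(-5 - 222\right) + 12544 = -227 + 12544 = 12317$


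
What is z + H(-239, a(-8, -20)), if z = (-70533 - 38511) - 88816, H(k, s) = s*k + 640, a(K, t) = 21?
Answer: -202239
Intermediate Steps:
H(k, s) = 640 + k*s (H(k, s) = k*s + 640 = 640 + k*s)
z = -197860 (z = -109044 - 88816 = -197860)
z + H(-239, a(-8, -20)) = -197860 + (640 - 239*21) = -197860 + (640 - 5019) = -197860 - 4379 = -202239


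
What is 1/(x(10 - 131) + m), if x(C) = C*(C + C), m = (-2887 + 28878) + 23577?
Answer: 1/78850 ≈ 1.2682e-5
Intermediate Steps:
m = 49568 (m = 25991 + 23577 = 49568)
x(C) = 2*C² (x(C) = C*(2*C) = 2*C²)
1/(x(10 - 131) + m) = 1/(2*(10 - 131)² + 49568) = 1/(2*(-121)² + 49568) = 1/(2*14641 + 49568) = 1/(29282 + 49568) = 1/78850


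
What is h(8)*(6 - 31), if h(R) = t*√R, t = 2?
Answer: -100*√2 ≈ -141.42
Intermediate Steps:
h(R) = 2*√R
h(8)*(6 - 31) = (2*√8)*(6 - 31) = (2*(2*√2))*(-25) = (4*√2)*(-25) = -100*√2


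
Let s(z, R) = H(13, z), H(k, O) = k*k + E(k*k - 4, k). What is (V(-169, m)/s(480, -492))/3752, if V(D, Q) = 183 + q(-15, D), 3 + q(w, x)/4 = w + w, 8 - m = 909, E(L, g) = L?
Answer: 51/1253168 ≈ 4.0697e-5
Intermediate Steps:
H(k, O) = -4 + 2*k**2 (H(k, O) = k*k + (k*k - 4) = k**2 + (k**2 - 4) = k**2 + (-4 + k**2) = -4 + 2*k**2)
m = -901 (m = 8 - 1*909 = 8 - 909 = -901)
q(w, x) = -12 + 8*w (q(w, x) = -12 + 4*(w + w) = -12 + 4*(2*w) = -12 + 8*w)
s(z, R) = 334 (s(z, R) = -4 + 2*13**2 = -4 + 2*169 = -4 + 338 = 334)
V(D, Q) = 51 (V(D, Q) = 183 + (-12 + 8*(-15)) = 183 + (-12 - 120) = 183 - 132 = 51)
(V(-169, m)/s(480, -492))/3752 = (51/334)/3752 = (51*(1/334))*(1/3752) = (51/334)*(1/3752) = 51/1253168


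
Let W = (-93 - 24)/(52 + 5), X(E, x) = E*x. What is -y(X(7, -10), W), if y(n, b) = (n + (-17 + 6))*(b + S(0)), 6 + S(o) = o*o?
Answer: -12393/19 ≈ -652.26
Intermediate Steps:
S(o) = -6 + o**2 (S(o) = -6 + o*o = -6 + o**2)
W = -39/19 (W = -117/57 = -117*1/57 = -39/19 ≈ -2.0526)
y(n, b) = (-11 + n)*(-6 + b) (y(n, b) = (n + (-17 + 6))*(b + (-6 + 0**2)) = (n - 11)*(b + (-6 + 0)) = (-11 + n)*(b - 6) = (-11 + n)*(-6 + b))
-y(X(7, -10), W) = -(66 - 11*(-39/19) - 42*(-10) - 273*(-10)/19) = -(66 + 429/19 - 6*(-70) - 39/19*(-70)) = -(66 + 429/19 + 420 + 2730/19) = -1*12393/19 = -12393/19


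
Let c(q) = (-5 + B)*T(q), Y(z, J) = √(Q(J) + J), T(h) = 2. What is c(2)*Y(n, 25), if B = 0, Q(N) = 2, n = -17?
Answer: -30*√3 ≈ -51.962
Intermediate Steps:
Y(z, J) = √(2 + J)
c(q) = -10 (c(q) = (-5 + 0)*2 = -5*2 = -10)
c(2)*Y(n, 25) = -10*√(2 + 25) = -30*√3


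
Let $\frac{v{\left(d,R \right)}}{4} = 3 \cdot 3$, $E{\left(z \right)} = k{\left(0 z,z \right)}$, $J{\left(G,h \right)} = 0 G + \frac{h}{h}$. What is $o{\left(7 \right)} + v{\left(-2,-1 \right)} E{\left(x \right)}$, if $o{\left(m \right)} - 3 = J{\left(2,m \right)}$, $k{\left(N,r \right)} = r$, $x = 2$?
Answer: $76$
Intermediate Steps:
$J{\left(G,h \right)} = 1$ ($J{\left(G,h \right)} = 0 + 1 = 1$)
$o{\left(m \right)} = 4$ ($o{\left(m \right)} = 3 + 1 = 4$)
$E{\left(z \right)} = z$
$v{\left(d,R \right)} = 36$ ($v{\left(d,R \right)} = 4 \cdot 3 \cdot 3 = 4 \cdot 9 = 36$)
$o{\left(7 \right)} + v{\left(-2,-1 \right)} E{\left(x \right)} = 4 + 36 \cdot 2 = 4 + 72 = 76$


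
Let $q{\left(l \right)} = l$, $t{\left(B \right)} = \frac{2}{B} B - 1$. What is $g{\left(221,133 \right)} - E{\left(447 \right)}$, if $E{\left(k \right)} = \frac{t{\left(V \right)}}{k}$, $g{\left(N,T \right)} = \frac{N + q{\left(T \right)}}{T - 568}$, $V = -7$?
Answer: $- \frac{52891}{64815} \approx -0.81603$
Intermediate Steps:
$t{\left(B \right)} = 1$ ($t{\left(B \right)} = 2 - 1 = 1$)
$g{\left(N,T \right)} = \frac{N + T}{-568 + T}$ ($g{\left(N,T \right)} = \frac{N + T}{T - 568} = \frac{N + T}{-568 + T}$)
$E{\left(k \right)} = \frac{1}{k}$ ($E{\left(k \right)} = 1 \frac{1}{k} = \frac{1}{k}$)
$g{\left(221,133 \right)} - E{\left(447 \right)} = \frac{221 + 133}{-568 + 133} - \frac{1}{447} = \frac{1}{-435} \cdot 354 - \frac{1}{447} = \left(- \frac{1}{435}\right) 354 - \frac{1}{447} = - \frac{118}{145} - \frac{1}{447} = - \frac{52891}{64815}$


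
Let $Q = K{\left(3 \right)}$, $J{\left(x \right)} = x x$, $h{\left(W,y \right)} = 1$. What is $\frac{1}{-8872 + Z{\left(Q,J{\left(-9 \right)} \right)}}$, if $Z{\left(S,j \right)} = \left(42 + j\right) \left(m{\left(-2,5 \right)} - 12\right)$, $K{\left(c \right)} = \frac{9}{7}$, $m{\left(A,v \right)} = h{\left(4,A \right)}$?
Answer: $- \frac{1}{10225} \approx -9.7799 \cdot 10^{-5}$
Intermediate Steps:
$m{\left(A,v \right)} = 1$
$J{\left(x \right)} = x^{2}$
$K{\left(c \right)} = \frac{9}{7}$ ($K{\left(c \right)} = 9 \cdot \frac{1}{7} = \frac{9}{7}$)
$Q = \frac{9}{7} \approx 1.2857$
$Z{\left(S,j \right)} = -462 - 11 j$ ($Z{\left(S,j \right)} = \left(42 + j\right) \left(1 - 12\right) = \left(42 + j\right) \left(-11\right) = -462 - 11 j$)
$\frac{1}{-8872 + Z{\left(Q,J{\left(-9 \right)} \right)}} = \frac{1}{-8872 - \left(462 + 11 \left(-9\right)^{2}\right)} = \frac{1}{-8872 - 1353} = \frac{1}{-10225} = - \frac{1}{10225}$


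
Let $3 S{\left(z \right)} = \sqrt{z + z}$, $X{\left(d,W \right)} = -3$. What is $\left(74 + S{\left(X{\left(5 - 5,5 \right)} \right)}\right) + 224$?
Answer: $298 + \frac{i \sqrt{6}}{3} \approx 298.0 + 0.8165 i$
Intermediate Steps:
$S{\left(z \right)} = \frac{\sqrt{2} \sqrt{z}}{3}$ ($S{\left(z \right)} = \frac{\sqrt{z + z}}{3} = \frac{\sqrt{2 z}}{3} = \frac{\sqrt{2} \sqrt{z}}{3}$)
$\left(74 + S{\left(X{\left(5 - 5,5 \right)} \right)}\right) + 224 = \left(74 + \frac{\sqrt{2} \sqrt{-3}}{3}\right) + 224 = \left(74 + \frac{\sqrt{2} i \sqrt{3}}{3}\right) + 224 = \left(74 + \frac{i \sqrt{6}}{3}\right) + 224 = 298 + \frac{i \sqrt{6}}{3}$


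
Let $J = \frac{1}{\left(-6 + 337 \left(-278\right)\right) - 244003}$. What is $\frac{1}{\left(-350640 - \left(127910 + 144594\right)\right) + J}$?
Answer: $- \frac{337695}{210432613081} \approx -1.6048 \cdot 10^{-6}$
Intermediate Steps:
$J = - \frac{1}{337695}$ ($J = \frac{1}{\left(-6 - 93686\right) - 244003} = \frac{1}{-93692 - 244003} = \frac{1}{-337695} = - \frac{1}{337695} \approx -2.9613 \cdot 10^{-6}$)
$\frac{1}{\left(-350640 - \left(127910 + 144594\right)\right) + J} = \frac{1}{\left(-350640 - \left(127910 + 144594\right)\right) - \frac{1}{337695}} = \frac{1}{\left(-350640 - 272504\right) - \frac{1}{337695}} = \frac{1}{-623144 - \frac{1}{337695}} = \frac{1}{- \frac{210432613081}{337695}} = - \frac{337695}{210432613081}$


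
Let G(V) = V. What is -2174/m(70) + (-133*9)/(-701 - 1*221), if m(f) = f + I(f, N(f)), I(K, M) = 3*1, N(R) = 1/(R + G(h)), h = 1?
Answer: -1917047/67306 ≈ -28.483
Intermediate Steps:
N(R) = 1/(1 + R) (N(R) = 1/(R + 1) = 1/(1 + R))
I(K, M) = 3
m(f) = 3 + f (m(f) = f + 3 = 3 + f)
-2174/m(70) + (-133*9)/(-701 - 1*221) = -2174/(3 + 70) + (-133*9)/(-701 - 1*221) = -2174/73 - 1197/(-701 - 221) = -2174*1/73 - 1197/(-922) = -2174/73 - 1197*(-1/922) = -2174/73 + 1197/922 = -1917047/67306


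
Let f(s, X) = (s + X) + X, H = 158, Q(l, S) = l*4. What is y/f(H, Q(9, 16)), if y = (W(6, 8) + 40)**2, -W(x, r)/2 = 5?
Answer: 90/23 ≈ 3.9130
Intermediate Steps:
Q(l, S) = 4*l
W(x, r) = -10 (W(x, r) = -2*5 = -10)
y = 900 (y = (-10 + 40)**2 = 30**2 = 900)
f(s, X) = s + 2*X (f(s, X) = (X + s) + X = s + 2*X)
y/f(H, Q(9, 16)) = 900/(158 + 2*(4*9)) = 900/(158 + 2*36) = 900/(158 + 72) = 900/230 = 900*(1/230) = 90/23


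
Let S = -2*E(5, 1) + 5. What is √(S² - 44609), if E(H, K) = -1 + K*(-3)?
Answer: 2*I*√11110 ≈ 210.81*I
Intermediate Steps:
E(H, K) = -1 - 3*K
S = 13 (S = -2*(-1 - 3*1) + 5 = -2*(-1 - 3) + 5 = -2*(-4) + 5 = 8 + 5 = 13)
√(S² - 44609) = √(13² - 44609) = √(169 - 44609) = √(-44440) = 2*I*√11110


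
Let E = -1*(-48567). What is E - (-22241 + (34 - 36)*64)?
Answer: 70936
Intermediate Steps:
E = 48567
E - (-22241 + (34 - 36)*64) = 48567 - (-22241 + (34 - 36)*64) = 48567 - (-22241 - 2*64) = 48567 - (-22241 - 128) = 48567 - 1*(-22369) = 48567 + 22369 = 70936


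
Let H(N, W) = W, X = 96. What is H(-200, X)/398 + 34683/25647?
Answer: 2710991/1701251 ≈ 1.5935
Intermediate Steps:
H(-200, X)/398 + 34683/25647 = 96/398 + 34683/25647 = 96*(1/398) + 34683*(1/25647) = 48/199 + 11561/8549 = 2710991/1701251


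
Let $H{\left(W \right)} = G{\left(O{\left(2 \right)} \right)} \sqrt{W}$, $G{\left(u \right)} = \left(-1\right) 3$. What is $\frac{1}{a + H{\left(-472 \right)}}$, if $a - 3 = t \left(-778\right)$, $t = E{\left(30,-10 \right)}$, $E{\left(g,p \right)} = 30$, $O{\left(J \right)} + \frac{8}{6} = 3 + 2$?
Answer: $\frac{i}{3 \left(- 7779 i + 2 \sqrt{118}\right)} \approx -4.285 \cdot 10^{-5} + 1.1967 \cdot 10^{-7} i$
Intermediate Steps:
$O{\left(J \right)} = \frac{11}{3}$ ($O{\left(J \right)} = - \frac{4}{3} + \left(3 + 2\right) = - \frac{4}{3} + 5 = \frac{11}{3}$)
$G{\left(u \right)} = -3$
$t = 30$
$H{\left(W \right)} = - 3 \sqrt{W}$
$a = -23337$ ($a = 3 + 30 \left(-778\right) = 3 - 23340 = -23337$)
$\frac{1}{a + H{\left(-472 \right)}} = \frac{1}{-23337 - 3 \sqrt{-472}} = \frac{1}{-23337 - 3 \cdot 2 i \sqrt{118}} = \frac{1}{-23337 - 6 i \sqrt{118}}$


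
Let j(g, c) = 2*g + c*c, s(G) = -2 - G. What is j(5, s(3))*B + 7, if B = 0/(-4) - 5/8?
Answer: -119/8 ≈ -14.875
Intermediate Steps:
j(g, c) = c² + 2*g (j(g, c) = 2*g + c² = c² + 2*g)
B = -5/8 (B = 0*(-¼) - 5*⅛ = 0 - 5/8 = -5/8 ≈ -0.62500)
j(5, s(3))*B + 7 = ((-2 - 1*3)² + 2*5)*(-5/8) + 7 = ((-2 - 3)² + 10)*(-5/8) + 7 = ((-5)² + 10)*(-5/8) + 7 = (25 + 10)*(-5/8) + 7 = 35*(-5/8) + 7 = -175/8 + 7 = -119/8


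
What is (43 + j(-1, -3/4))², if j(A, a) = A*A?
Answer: 1936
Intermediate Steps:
j(A, a) = A²
(43 + j(-1, -3/4))² = (43 + (-1)²)² = (43 + 1)² = 44² = 1936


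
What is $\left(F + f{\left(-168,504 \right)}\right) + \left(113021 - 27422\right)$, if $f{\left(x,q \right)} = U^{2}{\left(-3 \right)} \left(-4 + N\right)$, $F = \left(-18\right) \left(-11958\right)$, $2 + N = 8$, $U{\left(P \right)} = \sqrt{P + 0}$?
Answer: $300837$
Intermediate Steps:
$U{\left(P \right)} = \sqrt{P}$
$N = 6$ ($N = -2 + 8 = 6$)
$F = 215244$
$f{\left(x,q \right)} = -6$ ($f{\left(x,q \right)} = \left(\sqrt{-3}\right)^{2} \left(-4 + 6\right) = \left(i \sqrt{3}\right)^{2} \cdot 2 = \left(-3\right) 2 = -6$)
$\left(F + f{\left(-168,504 \right)}\right) + \left(113021 - 27422\right) = \left(215244 - 6\right) + \left(113021 - 27422\right) = 215238 + \left(113021 - 27422\right) = 215238 + 85599 = 300837$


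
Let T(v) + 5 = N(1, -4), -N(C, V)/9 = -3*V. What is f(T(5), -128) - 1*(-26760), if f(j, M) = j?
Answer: 26647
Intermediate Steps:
N(C, V) = 27*V (N(C, V) = -(-27)*V = 27*V)
T(v) = -113 (T(v) = -5 + 27*(-4) = -5 - 108 = -113)
f(T(5), -128) - 1*(-26760) = -113 - 1*(-26760) = -113 + 26760 = 26647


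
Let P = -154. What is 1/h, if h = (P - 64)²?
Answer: 1/47524 ≈ 2.1042e-5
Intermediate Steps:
h = 47524 (h = (-154 - 64)² = (-218)² = 47524)
1/h = 1/47524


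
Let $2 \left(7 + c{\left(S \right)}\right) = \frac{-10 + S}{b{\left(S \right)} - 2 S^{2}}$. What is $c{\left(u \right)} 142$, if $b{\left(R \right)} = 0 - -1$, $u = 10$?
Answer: $-994$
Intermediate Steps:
$b{\left(R \right)} = 1$ ($b{\left(R \right)} = 0 + 1 = 1$)
$c{\left(S \right)} = -7 + \frac{-10 + S}{2 \left(1 - 2 S^{2}\right)}$ ($c{\left(S \right)} = -7 + \frac{\left(-10 + S\right) \frac{1}{1 - 2 S^{2}}}{2} = -7 + \frac{\frac{1}{1 - 2 S^{2}} \left(-10 + S\right)}{2} = -7 + \frac{-10 + S}{2 \left(1 - 2 S^{2}\right)}$)
$c{\left(u \right)} 142 = \frac{24 - 10 - 28 \cdot 10^{2}}{2 \left(-1 + 2 \cdot 10^{2}\right)} 142 = \frac{24 - 10 - 2800}{2 \left(-1 + 2 \cdot 100\right)} 142 = \frac{24 - 10 - 2800}{2 \left(-1 + 200\right)} 142 = \frac{1}{2} \cdot \frac{1}{199} \left(-2786\right) 142 = \left(-7\right) 142 = -994$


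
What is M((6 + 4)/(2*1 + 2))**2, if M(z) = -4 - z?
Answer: 169/4 ≈ 42.250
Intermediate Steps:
M((6 + 4)/(2*1 + 2))**2 = (-4 - (6 + 4)/(2*1 + 2))**2 = (-4 - 10/(2 + 2))**2 = (-4 - 10/4)**2 = (-4 - 1*5/2)**2 = (-4 - 5/2)**2 = (-13/2)**2 = 169/4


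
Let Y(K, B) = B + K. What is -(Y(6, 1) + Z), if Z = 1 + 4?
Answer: -12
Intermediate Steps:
Z = 5
-(Y(6, 1) + Z) = -((1 + 6) + 5) = -(7 + 5) = -1*12 = -12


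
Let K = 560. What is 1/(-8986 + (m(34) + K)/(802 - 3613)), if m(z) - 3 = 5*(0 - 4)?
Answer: -937/8420063 ≈ -0.00011128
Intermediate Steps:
m(z) = -17 (m(z) = 3 + 5*(0 - 4) = 3 + 5*(-4) = 3 - 20 = -17)
1/(-8986 + (m(34) + K)/(802 - 3613)) = 1/(-8986 + (-17 + 560)/(802 - 3613)) = 1/(-8986 + 543/(-2811)) = 1/(-8986 + 543*(-1/2811)) = 1/(-8986 - 181/937) = 1/(-8420063/937) = -937/8420063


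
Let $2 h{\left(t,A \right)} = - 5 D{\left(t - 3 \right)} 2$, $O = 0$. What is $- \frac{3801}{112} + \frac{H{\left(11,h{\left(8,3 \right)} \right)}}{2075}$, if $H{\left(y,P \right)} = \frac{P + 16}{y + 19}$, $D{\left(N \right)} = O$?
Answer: $- \frac{16900747}{498000} \approx -33.937$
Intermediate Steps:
$D{\left(N \right)} = 0$
$h{\left(t,A \right)} = 0$ ($h{\left(t,A \right)} = \frac{\left(-5\right) 0 \cdot 2}{2} = \frac{0 \cdot 2}{2} = \frac{1}{2} \cdot 0 = 0$)
$H{\left(y,P \right)} = \frac{16 + P}{19 + y}$
$- \frac{3801}{112} + \frac{H{\left(11,h{\left(8,3 \right)} \right)}}{2075} = - \frac{3801}{112} + \frac{\frac{1}{19 + 11} \left(16 + 0\right)}{2075} = \left(-3801\right) \frac{1}{112} + \frac{1}{30} \cdot 16 \cdot \frac{1}{2075} = - \frac{543}{16} + \frac{1}{30} \cdot 16 \cdot \frac{1}{2075} = - \frac{543}{16} + \frac{8}{15} \cdot \frac{1}{2075} = - \frac{543}{16} + \frac{8}{31125} = - \frac{16900747}{498000}$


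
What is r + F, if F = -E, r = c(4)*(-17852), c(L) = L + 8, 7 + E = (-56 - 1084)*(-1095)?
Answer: -1462517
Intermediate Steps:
E = 1248293 (E = -7 + (-56 - 1084)*(-1095) = -7 - 1140*(-1095) = -7 + 1248300 = 1248293)
c(L) = 8 + L
r = -214224 (r = (8 + 4)*(-17852) = 12*(-17852) = -214224)
F = -1248293 (F = -1*1248293 = -1248293)
r + F = -214224 - 1248293 = -1462517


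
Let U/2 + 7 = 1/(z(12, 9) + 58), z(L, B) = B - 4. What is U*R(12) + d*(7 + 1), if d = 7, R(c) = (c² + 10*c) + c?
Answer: -79784/21 ≈ -3799.2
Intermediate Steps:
R(c) = c² + 11*c
z(L, B) = -4 + B
U = -880/63 (U = -14 + 2/((-4 + 9) + 58) = -14 + 2/(5 + 58) = -14 + 2/63 = -880/63 ≈ -13.968)
U*R(12) + d*(7 + 1) = -3520*(11 + 12)/21 + 7*(7 + 1) = -3520*23/21 + 7*8 = -880/63*276 + 56 = -80960/21 + 56 = -79784/21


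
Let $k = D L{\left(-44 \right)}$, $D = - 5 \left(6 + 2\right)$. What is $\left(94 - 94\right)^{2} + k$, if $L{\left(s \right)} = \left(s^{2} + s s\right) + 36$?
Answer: $-156320$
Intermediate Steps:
$L{\left(s \right)} = 36 + 2 s^{2}$ ($L{\left(s \right)} = \left(s^{2} + s^{2}\right) + 36 = 2 s^{2} + 36 = 36 + 2 s^{2}$)
$D = -40$ ($D = \left(-5\right) 8 = -40$)
$k = -156320$ ($k = - 40 \left(36 + 2 \left(-44\right)^{2}\right) = - 40 \left(36 + 2 \cdot 1936\right) = - 40 \left(36 + 3872\right) = \left(-40\right) 3908 = -156320$)
$\left(94 - 94\right)^{2} + k = \left(94 - 94\right)^{2} - 156320 = 0^{2} - 156320 = 0 - 156320 = -156320$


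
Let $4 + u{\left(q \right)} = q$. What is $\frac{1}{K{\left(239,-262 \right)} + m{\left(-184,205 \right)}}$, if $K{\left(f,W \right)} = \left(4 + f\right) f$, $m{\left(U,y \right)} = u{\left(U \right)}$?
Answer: $\frac{1}{57889} \approx 1.7274 \cdot 10^{-5}$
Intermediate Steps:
$u{\left(q \right)} = -4 + q$
$m{\left(U,y \right)} = -4 + U$
$K{\left(f,W \right)} = f \left(4 + f\right)$
$\frac{1}{K{\left(239,-262 \right)} + m{\left(-184,205 \right)}} = \frac{1}{239 \left(4 + 239\right) - 188} = \frac{1}{239 \cdot 243 - 188} = \frac{1}{58077 - 188} = \frac{1}{57889}$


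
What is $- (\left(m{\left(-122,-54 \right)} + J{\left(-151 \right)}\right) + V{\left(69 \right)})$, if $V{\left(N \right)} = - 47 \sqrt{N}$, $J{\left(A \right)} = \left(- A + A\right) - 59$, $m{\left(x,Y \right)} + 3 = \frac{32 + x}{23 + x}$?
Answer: $\frac{672}{11} + 47 \sqrt{69} \approx 451.5$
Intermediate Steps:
$m{\left(x,Y \right)} = -3 + \frac{32 + x}{23 + x}$
$J{\left(A \right)} = -59$ ($J{\left(A \right)} = 0 - 59 = -59$)
$- (\left(m{\left(-122,-54 \right)} + J{\left(-151 \right)}\right) + V{\left(69 \right)}) = - (\left(\frac{-37 - -244}{23 - 122} - 59\right) - 47 \sqrt{69}) = - (\left(\frac{-37 + 244}{-99} - 59\right) - 47 \sqrt{69}) = - (\left(\left(- \frac{1}{99}\right) 207 - 59\right) - 47 \sqrt{69}) = - (\left(- \frac{23}{11} - 59\right) - 47 \sqrt{69}) = - (- \frac{672}{11} - 47 \sqrt{69}) = \frac{672}{11} + 47 \sqrt{69}$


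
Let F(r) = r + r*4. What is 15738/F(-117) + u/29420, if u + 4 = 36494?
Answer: -14722177/573690 ≈ -25.662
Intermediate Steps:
u = 36490 (u = -4 + 36494 = 36490)
F(r) = 5*r (F(r) = r + 4*r = 5*r)
15738/F(-117) + u/29420 = 15738/((5*(-117))) + 36490/29420 = 15738/(-585) + 36490*(1/29420) = 15738*(-1/585) + 3649/2942 = -5246/195 + 3649/2942 = -14722177/573690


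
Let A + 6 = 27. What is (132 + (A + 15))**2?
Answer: 28224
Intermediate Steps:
A = 21 (A = -6 + 27 = 21)
(132 + (A + 15))**2 = (132 + (21 + 15))**2 = (132 + 36)**2 = 168**2 = 28224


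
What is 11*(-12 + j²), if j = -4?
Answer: 44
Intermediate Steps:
11*(-12 + j²) = 11*(-12 + (-4)²) = 11*(-12 + 16) = 11*4 = 44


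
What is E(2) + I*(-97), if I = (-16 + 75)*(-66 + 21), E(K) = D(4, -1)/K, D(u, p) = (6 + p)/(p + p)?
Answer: 1030135/4 ≈ 2.5753e+5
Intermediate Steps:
D(u, p) = (6 + p)/(2*p) (D(u, p) = (6 + p)/((2*p)) = (6 + p)*(1/(2*p)) = (6 + p)/(2*p))
E(K) = -5/(2*K) (E(K) = ((½)*(6 - 1)/(-1))/K = ((½)*(-1)*5)/K = -5/(2*K))
I = -2655 (I = 59*(-45) = -2655)
E(2) + I*(-97) = -5/2/2 - 2655*(-97) = -5/2*½ + 257535 = -5/4 + 257535 = 1030135/4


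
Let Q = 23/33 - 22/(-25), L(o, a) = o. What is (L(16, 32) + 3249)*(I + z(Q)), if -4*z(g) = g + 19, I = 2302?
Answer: 1237373618/165 ≈ 7.4992e+6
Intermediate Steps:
Q = 1301/825 (Q = 23*(1/33) - 22*(-1/25) = 23/33 + 22/25 = 1301/825 ≈ 1.5770)
z(g) = -19/4 - g/4 (z(g) = -(g + 19)/4 = -(19 + g)/4 = -19/4 - g/4)
(L(16, 32) + 3249)*(I + z(Q)) = (16 + 3249)*(2302 + (-19/4 - ¼*1301/825)) = 3265*(2302 + (-19/4 - 1301/3300)) = 3265*(2302 - 4244/825) = 3265*(1894906/825) = 1237373618/165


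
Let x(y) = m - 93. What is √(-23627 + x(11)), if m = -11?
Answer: I*√23731 ≈ 154.05*I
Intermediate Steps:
x(y) = -104 (x(y) = -11 - 93 = -104)
√(-23627 + x(11)) = √(-23627 - 104) = √(-23731) = I*√23731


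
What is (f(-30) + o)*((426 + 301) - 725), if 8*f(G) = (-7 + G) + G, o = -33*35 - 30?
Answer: -9547/4 ≈ -2386.8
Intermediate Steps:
o = -1185 (o = -1155 - 30 = -1185)
f(G) = -7/8 + G/4 (f(G) = ((-7 + G) + G)/8 = (-7 + 2*G)/8 = -7/8 + G/4)
(f(-30) + o)*((426 + 301) - 725) = ((-7/8 + (¼)*(-30)) - 1185)*((426 + 301) - 725) = ((-7/8 - 15/2) - 1185)*(727 - 725) = (-67/8 - 1185)*2 = -9547/8*2 = -9547/4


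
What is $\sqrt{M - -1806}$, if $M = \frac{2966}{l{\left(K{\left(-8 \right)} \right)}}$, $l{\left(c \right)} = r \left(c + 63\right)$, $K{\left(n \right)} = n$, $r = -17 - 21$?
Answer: $\frac{\sqrt{1970647415}}{1045} \approx 42.48$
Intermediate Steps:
$r = -38$ ($r = -17 - 21 = -38$)
$l{\left(c \right)} = -2394 - 38 c$ ($l{\left(c \right)} = - 38 \left(c + 63\right) = - 38 \left(63 + c\right) = -2394 - 38 c$)
$M = - \frac{1483}{1045}$ ($M = \frac{2966}{-2394 - -304} = \frac{2966}{-2394 + 304} = \frac{2966}{-2090} = 2966 \left(- \frac{1}{2090}\right) = - \frac{1483}{1045} \approx -1.4191$)
$\sqrt{M - -1806} = \sqrt{- \frac{1483}{1045} - -1806} = \sqrt{- \frac{1483}{1045} + 1806} = \sqrt{\frac{1885787}{1045}} = \frac{\sqrt{1970647415}}{1045}$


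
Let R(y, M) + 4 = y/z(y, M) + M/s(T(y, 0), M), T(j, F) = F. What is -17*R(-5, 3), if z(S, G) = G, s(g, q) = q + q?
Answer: 527/6 ≈ 87.833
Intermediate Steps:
s(g, q) = 2*q
R(y, M) = -7/2 + y/M (R(y, M) = -4 + (y/M + M/((2*M))) = -4 + (y/M + M*(1/(2*M))) = -4 + (y/M + ½) = -4 + (½ + y/M) = -7/2 + y/M)
-17*R(-5, 3) = -17*(-7/2 - 5/3) = -17*(-31/6) = 527/6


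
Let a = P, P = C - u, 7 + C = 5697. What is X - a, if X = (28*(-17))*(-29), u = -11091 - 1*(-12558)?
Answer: 9581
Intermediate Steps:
C = 5690 (C = -7 + 5697 = 5690)
u = 1467 (u = -11091 + 12558 = 1467)
X = 13804 (X = -476*(-29) = 13804)
P = 4223 (P = 5690 - 1*1467 = 5690 - 1467 = 4223)
a = 4223
X - a = 13804 - 1*4223 = 13804 - 4223 = 9581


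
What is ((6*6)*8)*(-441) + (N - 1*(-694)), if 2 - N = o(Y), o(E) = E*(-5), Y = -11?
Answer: -126367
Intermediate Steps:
o(E) = -5*E
N = -53 (N = 2 - (-5)*(-11) = 2 - 1*55 = 2 - 55 = -53)
((6*6)*8)*(-441) + (N - 1*(-694)) = ((6*6)*8)*(-441) + (-53 - 1*(-694)) = (36*8)*(-441) + (-53 + 694) = 288*(-441) + 641 = -127008 + 641 = -126367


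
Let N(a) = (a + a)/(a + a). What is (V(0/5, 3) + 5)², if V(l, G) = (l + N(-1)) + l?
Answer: 36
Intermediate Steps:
N(a) = 1 (N(a) = (2*a)/((2*a)) = (2*a)*(1/(2*a)) = 1)
V(l, G) = 1 + 2*l (V(l, G) = (l + 1) + l = (1 + l) + l = 1 + 2*l)
(V(0/5, 3) + 5)² = ((1 + 2*(0/5)) + 5)² = ((1 + 2*(0*(⅕))) + 5)² = ((1 + 2*0) + 5)² = ((1 + 0) + 5)² = (1 + 5)² = 6² = 36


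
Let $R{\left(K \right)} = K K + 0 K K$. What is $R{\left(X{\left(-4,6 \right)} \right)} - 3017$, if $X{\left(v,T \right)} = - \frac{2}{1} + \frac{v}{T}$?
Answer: $- \frac{27089}{9} \approx -3009.9$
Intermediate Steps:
$X{\left(v,T \right)} = -2 + \frac{v}{T}$ ($X{\left(v,T \right)} = \left(-2\right) 1 + \frac{v}{T} = -2 + \frac{v}{T}$)
$R{\left(K \right)} = K^{2}$ ($R{\left(K \right)} = K^{2} + 0 K = K^{2} + 0 = K^{2}$)
$R{\left(X{\left(-4,6 \right)} \right)} - 3017 = \left(-2 - \frac{4}{6}\right)^{2} - 3017 = \left(-2 - \frac{2}{3}\right)^{2} - 3017 = \left(- \frac{8}{3}\right)^{2} - 3017 = \frac{64}{9} - 3017 = - \frac{27089}{9}$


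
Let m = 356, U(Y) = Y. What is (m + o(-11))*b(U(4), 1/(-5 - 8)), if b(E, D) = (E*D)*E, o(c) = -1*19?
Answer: -5392/13 ≈ -414.77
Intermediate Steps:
o(c) = -19
b(E, D) = D*E**2 (b(E, D) = (D*E)*E = D*E**2)
(m + o(-11))*b(U(4), 1/(-5 - 8)) = (356 - 19)*(4**2/(-5 - 8)) = 337*(16/(-13)) = 337*(-1/13*16) = 337*(-16/13) = -5392/13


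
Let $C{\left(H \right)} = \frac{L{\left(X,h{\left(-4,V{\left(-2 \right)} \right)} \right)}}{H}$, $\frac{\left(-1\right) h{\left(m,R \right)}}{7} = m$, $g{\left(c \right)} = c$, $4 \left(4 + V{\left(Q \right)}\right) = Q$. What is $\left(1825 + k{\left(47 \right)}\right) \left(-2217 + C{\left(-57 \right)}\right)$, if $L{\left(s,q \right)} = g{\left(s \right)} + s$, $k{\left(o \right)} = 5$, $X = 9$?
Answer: $- \frac{77096070}{19} \approx -4.0577 \cdot 10^{6}$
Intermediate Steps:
$V{\left(Q \right)} = -4 + \frac{Q}{4}$
$h{\left(m,R \right)} = - 7 m$
$L{\left(s,q \right)} = 2 s$ ($L{\left(s,q \right)} = s + s = 2 s$)
$C{\left(H \right)} = \frac{18}{H}$ ($C{\left(H \right)} = \frac{2 \cdot 9}{H} = \frac{18}{H}$)
$\left(1825 + k{\left(47 \right)}\right) \left(-2217 + C{\left(-57 \right)}\right) = \left(1825 + 5\right) \left(-2217 + \frac{18}{-57}\right) = 1830 \left(-2217 + 18 \left(- \frac{1}{57}\right)\right) = 1830 \left(-2217 - \frac{6}{19}\right) = 1830 \left(- \frac{42129}{19}\right) = - \frac{77096070}{19}$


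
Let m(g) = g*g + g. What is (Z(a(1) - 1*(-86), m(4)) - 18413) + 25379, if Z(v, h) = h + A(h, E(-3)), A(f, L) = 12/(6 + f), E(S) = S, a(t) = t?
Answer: 90824/13 ≈ 6986.5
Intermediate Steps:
m(g) = g + g² (m(g) = g² + g = g + g²)
Z(v, h) = h + 12/(6 + h)
(Z(a(1) - 1*(-86), m(4)) - 18413) + 25379 = ((12 + (4*(1 + 4))*(6 + 4*(1 + 4)))/(6 + 4*(1 + 4)) - 18413) + 25379 = ((12 + (4*5)*(6 + 4*5))/(6 + 4*5) - 18413) + 25379 = ((12 + 20*(6 + 20))/(6 + 20) - 18413) + 25379 = ((12 + 20*26)/26 - 18413) + 25379 = ((12 + 520)/26 - 18413) + 25379 = ((1/26)*532 - 18413) + 25379 = (266/13 - 18413) + 25379 = -239103/13 + 25379 = 90824/13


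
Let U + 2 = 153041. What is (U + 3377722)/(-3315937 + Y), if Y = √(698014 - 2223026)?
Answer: -11707781038057/10995439712981 - 7061522*I*√381253/10995439712981 ≈ -1.0648 - 0.00039655*I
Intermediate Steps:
U = 153039 (U = -2 + 153041 = 153039)
Y = 2*I*√381253 (Y = √(-1525012) = 2*I*√381253 ≈ 1234.9*I)
(U + 3377722)/(-3315937 + Y) = (153039 + 3377722)/(-3315937 + 2*I*√381253) = 3530761/(-3315937 + 2*I*√381253)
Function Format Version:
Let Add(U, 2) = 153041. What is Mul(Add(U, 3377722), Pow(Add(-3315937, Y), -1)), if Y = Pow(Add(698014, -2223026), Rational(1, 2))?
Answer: Add(Rational(-11707781038057, 10995439712981), Mul(Rational(-7061522, 10995439712981), I, Pow(381253, Rational(1, 2)))) ≈ Add(-1.0648, Mul(-0.00039655, I))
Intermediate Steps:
U = 153039 (U = Add(-2, 153041) = 153039)
Y = Mul(2, I, Pow(381253, Rational(1, 2))) (Y = Pow(-1525012, Rational(1, 2)) = Mul(2, I, Pow(381253, Rational(1, 2))) ≈ Mul(1234.9, I))
Mul(Add(U, 3377722), Pow(Add(-3315937, Y), -1)) = Mul(Add(153039, 3377722), Pow(Add(-3315937, Mul(2, I, Pow(381253, Rational(1, 2)))), -1)) = Mul(3530761, Pow(Add(-3315937, Mul(2, I, Pow(381253, Rational(1, 2)))), -1))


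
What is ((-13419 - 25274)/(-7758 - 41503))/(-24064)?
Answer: -38693/1185416704 ≈ -3.2641e-5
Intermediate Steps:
((-13419 - 25274)/(-7758 - 41503))/(-24064) = -38693/(-49261)*(-1/24064) = -38693*(-1/49261)*(-1/24064) = (38693/49261)*(-1/24064) = -38693/1185416704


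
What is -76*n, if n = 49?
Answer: -3724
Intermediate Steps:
-76*n = -76*49 = -3724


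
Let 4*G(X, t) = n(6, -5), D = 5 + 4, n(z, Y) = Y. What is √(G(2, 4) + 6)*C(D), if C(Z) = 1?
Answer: √19/2 ≈ 2.1795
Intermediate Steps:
D = 9
G(X, t) = -5/4 (G(X, t) = (¼)*(-5) = -5/4)
√(G(2, 4) + 6)*C(D) = √(-5/4 + 6)*1 = √(19/4)*1 = (√19/2)*1 = √19/2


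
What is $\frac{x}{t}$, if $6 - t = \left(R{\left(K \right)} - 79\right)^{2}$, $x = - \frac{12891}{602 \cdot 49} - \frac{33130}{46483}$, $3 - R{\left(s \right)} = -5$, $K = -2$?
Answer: $\frac{36662351}{160552746830} \approx 0.00022835$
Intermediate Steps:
$R{\left(s \right)} = 8$ ($R{\left(s \right)} = 3 - -5 = 3 + 5 = 8$)
$x = - \frac{36662351}{31887338}$ ($x = - \frac{12891}{29498} - \frac{33130}{46483} = - \frac{36662351}{31887338} \approx -1.1497$)
$t = -5035$ ($t = 6 - \left(8 - 79\right)^{2} = 6 - \left(-71\right)^{2} = 6 - 5041 = -5035$)
$\frac{x}{t} = - \frac{36662351}{31887338 \left(-5035\right)} = \left(- \frac{36662351}{31887338}\right) \left(- \frac{1}{5035}\right) = \frac{36662351}{160552746830}$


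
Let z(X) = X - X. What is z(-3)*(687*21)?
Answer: 0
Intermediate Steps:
z(X) = 0
z(-3)*(687*21) = 0*(687*21) = 0*14427 = 0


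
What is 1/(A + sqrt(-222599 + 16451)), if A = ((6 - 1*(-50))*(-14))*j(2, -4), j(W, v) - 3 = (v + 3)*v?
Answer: -1372/7581073 - I*sqrt(51537)/15162146 ≈ -0.00018098 - 1.4973e-5*I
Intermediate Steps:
j(W, v) = 3 + v*(3 + v) (j(W, v) = 3 + (v + 3)*v = 3 + (3 + v)*v = 3 + v*(3 + v))
A = -5488 (A = ((6 - 1*(-50))*(-14))*(3 + (-4)**2 + 3*(-4)) = ((6 + 50)*(-14))*(3 + 16 - 12) = (56*(-14))*7 = -784*7 = -5488)
1/(A + sqrt(-222599 + 16451)) = 1/(-5488 + sqrt(-222599 + 16451)) = 1/(-5488 + sqrt(-206148)) = 1/(-5488 + 2*I*sqrt(51537))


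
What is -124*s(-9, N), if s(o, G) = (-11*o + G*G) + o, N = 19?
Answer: -55924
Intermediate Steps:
s(o, G) = G² - 10*o (s(o, G) = (-11*o + G²) + o = (G² - 11*o) + o = G² - 10*o)
-124*s(-9, N) = -124*(19² - 10*(-9)) = -124*(361 + 90) = -124*451 = -55924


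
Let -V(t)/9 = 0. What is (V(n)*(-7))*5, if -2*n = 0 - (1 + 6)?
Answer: 0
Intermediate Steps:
n = 7/2 (n = -(0 - (1 + 6))/2 = -(0 - 1*7)/2 = -(0 - 7)/2 = -1/2*(-7) = 7/2 ≈ 3.5000)
V(t) = 0 (V(t) = -9*0 = 0)
(V(n)*(-7))*5 = (0*(-7))*5 = 0*5 = 0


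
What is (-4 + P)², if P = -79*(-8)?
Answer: 394384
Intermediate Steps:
P = 632
(-4 + P)² = (-4 + 632)² = 628² = 394384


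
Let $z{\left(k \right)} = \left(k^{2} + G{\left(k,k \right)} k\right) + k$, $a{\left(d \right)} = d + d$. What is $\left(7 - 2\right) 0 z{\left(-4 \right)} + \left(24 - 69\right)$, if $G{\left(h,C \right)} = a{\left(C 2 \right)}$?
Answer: $-45$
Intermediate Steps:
$a{\left(d \right)} = 2 d$
$G{\left(h,C \right)} = 4 C$ ($G{\left(h,C \right)} = 2 C 2 = 2 \cdot 2 C = 4 C$)
$z{\left(k \right)} = k + 5 k^{2}$ ($z{\left(k \right)} = \left(k^{2} + 4 k k\right) + k = \left(k^{2} + 4 k^{2}\right) + k = 5 k^{2} + k = k + 5 k^{2}$)
$\left(7 - 2\right) 0 z{\left(-4 \right)} + \left(24 - 69\right) = \left(7 - 2\right) 0 \left(- 4 \left(1 + 5 \left(-4\right)\right)\right) + \left(24 - 69\right) = 5 \cdot 0 \left(- 4 \left(1 - 20\right)\right) + \left(24 - 69\right) = 0 \left(\left(-4\right) \left(-19\right)\right) - 45 = 0 \cdot 76 - 45 = 0 - 45 = -45$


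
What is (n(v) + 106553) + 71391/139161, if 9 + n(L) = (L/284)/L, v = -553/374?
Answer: 1403607658687/13173908 ≈ 1.0654e+5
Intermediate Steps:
v = -553/374 (v = -553*1/374 = -553/374 ≈ -1.4786)
n(L) = -2555/284 (n(L) = -9 + (L/284)/L = -9 + 1/284 = -2555/284)
(n(v) + 106553) + 71391/139161 = (-2555/284 + 106553) + 71391/139161 = 30258497/284 + 71391*(1/139161) = 30258497/284 + 23797/46387 = 1403607658687/13173908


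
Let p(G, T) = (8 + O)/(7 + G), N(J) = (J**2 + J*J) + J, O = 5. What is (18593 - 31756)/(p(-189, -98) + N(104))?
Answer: -184282/304303 ≈ -0.60559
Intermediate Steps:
N(J) = J + 2*J**2 (N(J) = (J**2 + J**2) + J = 2*J**2 + J = J + 2*J**2)
p(G, T) = 13/(7 + G) (p(G, T) = (8 + 5)/(7 + G) = 13/(7 + G))
(18593 - 31756)/(p(-189, -98) + N(104)) = (18593 - 31756)/(13/(7 - 189) + 104*(1 + 2*104)) = -13163/(13/(-182) + 104*(1 + 208)) = -13163/(13*(-1/182) + 104*209) = -13163/(-1/14 + 21736) = -13163/304303/14 = -13163*14/304303 = -184282/304303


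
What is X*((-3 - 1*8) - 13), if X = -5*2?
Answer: 240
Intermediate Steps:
X = -10
X*((-3 - 1*8) - 13) = -10*((-3 - 1*8) - 13) = -10*((-3 - 8) - 13) = -10*(-11 - 13) = -10*(-24) = 240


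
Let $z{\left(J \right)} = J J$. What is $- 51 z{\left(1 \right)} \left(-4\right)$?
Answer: $204$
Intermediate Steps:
$z{\left(J \right)} = J^{2}$
$- 51 z{\left(1 \right)} \left(-4\right) = - 51 \cdot 1^{2} \left(-4\right) = \left(-51\right) 1 \left(-4\right) = \left(-51\right) \left(-4\right) = 204$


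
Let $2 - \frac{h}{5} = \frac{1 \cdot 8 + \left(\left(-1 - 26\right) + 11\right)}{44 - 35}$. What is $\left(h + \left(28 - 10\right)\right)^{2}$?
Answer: $\frac{85264}{81} \approx 1052.6$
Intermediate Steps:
$h = \frac{130}{9}$ ($h = 10 - 5 \frac{1 \cdot 8 + \left(\left(-1 - 26\right) + 11\right)}{44 - 35} = 10 - 5 \frac{8 + \left(-27 + 11\right)}{9} = 10 - 5 \left(8 - 16\right) \frac{1}{9} = 10 - 5 \left(\left(-8\right) \frac{1}{9}\right) = 10 - - \frac{40}{9} = 10 + \frac{40}{9} = \frac{130}{9} \approx 14.444$)
$\left(h + \left(28 - 10\right)\right)^{2} = \left(\frac{130}{9} + \left(28 - 10\right)\right)^{2} = \left(\frac{130}{9} + 18\right)^{2} = \left(\frac{292}{9}\right)^{2} = \frac{85264}{81}$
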